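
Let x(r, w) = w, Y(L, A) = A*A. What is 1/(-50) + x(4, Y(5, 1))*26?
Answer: 1299/50 ≈ 25.980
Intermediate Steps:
Y(L, A) = A**2
1/(-50) + x(4, Y(5, 1))*26 = 1/(-50) + 1**2*26 = -1/50 + 1*26 = -1/50 + 26 = 1299/50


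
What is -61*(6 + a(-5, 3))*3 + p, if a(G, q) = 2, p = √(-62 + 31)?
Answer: -1464 + I*√31 ≈ -1464.0 + 5.5678*I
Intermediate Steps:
p = I*√31 (p = √(-31) = I*√31 ≈ 5.5678*I)
-61*(6 + a(-5, 3))*3 + p = -61*(6 + 2)*3 + I*√31 = -488*3 + I*√31 = -61*24 + I*√31 = -1464 + I*√31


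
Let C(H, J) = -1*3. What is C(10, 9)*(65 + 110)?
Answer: -525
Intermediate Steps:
C(H, J) = -3
C(10, 9)*(65 + 110) = -3*(65 + 110) = -3*175 = -525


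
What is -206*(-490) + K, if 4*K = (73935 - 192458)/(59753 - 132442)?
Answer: 29349029163/290756 ≈ 1.0094e+5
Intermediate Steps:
K = 118523/290756 (K = ((73935 - 192458)/(59753 - 132442))/4 = (-118523/(-72689))/4 = (-118523*(-1/72689))/4 = (¼)*(118523/72689) = 118523/290756 ≈ 0.40764)
-206*(-490) + K = -206*(-490) + 118523/290756 = 100940 + 118523/290756 = 29349029163/290756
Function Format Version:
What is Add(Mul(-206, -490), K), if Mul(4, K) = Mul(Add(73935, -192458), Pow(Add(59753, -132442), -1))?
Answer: Rational(29349029163, 290756) ≈ 1.0094e+5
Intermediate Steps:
K = Rational(118523, 290756) (K = Mul(Rational(1, 4), Mul(Add(73935, -192458), Pow(Add(59753, -132442), -1))) = Mul(Rational(1, 4), Mul(-118523, Pow(-72689, -1))) = Mul(Rational(1, 4), Mul(-118523, Rational(-1, 72689))) = Mul(Rational(1, 4), Rational(118523, 72689)) = Rational(118523, 290756) ≈ 0.40764)
Add(Mul(-206, -490), K) = Add(Mul(-206, -490), Rational(118523, 290756)) = Add(100940, Rational(118523, 290756)) = Rational(29349029163, 290756)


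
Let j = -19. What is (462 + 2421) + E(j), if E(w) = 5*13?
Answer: 2948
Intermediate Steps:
E(w) = 65
(462 + 2421) + E(j) = (462 + 2421) + 65 = 2883 + 65 = 2948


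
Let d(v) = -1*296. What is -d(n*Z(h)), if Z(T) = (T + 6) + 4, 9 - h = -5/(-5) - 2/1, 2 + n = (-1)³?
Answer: 296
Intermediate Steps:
n = -3 (n = -2 + (-1)³ = -2 - 1 = -3)
h = 10 (h = 9 - (-5/(-5) - 2/1) = 9 - (-5*(-⅕) - 2*1) = 9 - (1 - 2) = 9 - 1*(-1) = 9 + 1 = 10)
Z(T) = 10 + T (Z(T) = (6 + T) + 4 = 10 + T)
d(v) = -296
-d(n*Z(h)) = -1*(-296) = 296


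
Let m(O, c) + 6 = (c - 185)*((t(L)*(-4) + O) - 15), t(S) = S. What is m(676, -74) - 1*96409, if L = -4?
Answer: -271758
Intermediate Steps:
m(O, c) = -6 + (1 + O)*(-185 + c) (m(O, c) = -6 + (c - 185)*((-4*(-4) + O) - 15) = -6 + (-185 + c)*((16 + O) - 15) = -6 + (-185 + c)*(1 + O) = -6 + (1 + O)*(-185 + c))
m(676, -74) - 1*96409 = (-191 - 74 - 185*676 + 676*(-74)) - 1*96409 = (-191 - 74 - 125060 - 50024) - 96409 = -175349 - 96409 = -271758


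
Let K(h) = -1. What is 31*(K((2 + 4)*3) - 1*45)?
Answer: -1426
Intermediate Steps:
31*(K((2 + 4)*3) - 1*45) = 31*(-1 - 1*45) = 31*(-1 - 45) = 31*(-46) = -1426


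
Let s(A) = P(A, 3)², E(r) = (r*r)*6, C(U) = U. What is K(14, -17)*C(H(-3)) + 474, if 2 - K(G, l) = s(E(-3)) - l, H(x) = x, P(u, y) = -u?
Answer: 9267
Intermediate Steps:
E(r) = 6*r² (E(r) = r²*6 = 6*r²)
s(A) = A² (s(A) = (-A)² = A²)
K(G, l) = -2914 + l (K(G, l) = 2 - ((6*(-3)²)² - l) = 2 - ((6*9)² - l) = 2 - (54² - l) = 2 - (2916 - l) = 2 + (-2916 + l) = -2914 + l)
K(14, -17)*C(H(-3)) + 474 = (-2914 - 17)*(-3) + 474 = -2931*(-3) + 474 = 8793 + 474 = 9267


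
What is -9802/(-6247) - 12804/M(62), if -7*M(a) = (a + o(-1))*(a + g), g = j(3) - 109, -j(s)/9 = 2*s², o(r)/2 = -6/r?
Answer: -18559472/4391641 ≈ -4.2261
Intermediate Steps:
o(r) = -12/r (o(r) = 2*(-6/r) = -12/r)
j(s) = -18*s²
g = -271 (g = -18*3² - 109 = -18*9 - 109 = -162 - 109 = -271)
M(a) = -(-271 + a)*(12 + a)/7 (M(a) = -(a - 12/(-1))*(a - 271)/7 = -(a - 12*(-1))*(-271 + a)/7 = -(a + 12)*(-271 + a)/7 = -(12 + a)*(-271 + a)/7 = -(-271 + a)*(12 + a)/7)
-9802/(-6247) - 12804/M(62) = -9802/(-6247) - 12804/(3252/7 + 37*62 - ⅐*62²) = -9802*(-1/6247) - 12804/(3252/7 + 2294 - ⅐*3844) = 9802/6247 - 12804/(3252/7 + 2294 - 3844/7) = 9802/6247 - 12804/15466/7 = 9802/6247 - 12804*7/15466 = 9802/6247 - 4074/703 = -18559472/4391641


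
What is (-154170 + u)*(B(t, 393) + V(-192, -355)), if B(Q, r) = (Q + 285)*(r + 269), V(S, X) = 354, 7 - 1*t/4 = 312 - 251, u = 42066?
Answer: -5160371328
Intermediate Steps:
t = -216 (t = 28 - 4*(312 - 251) = 28 - 4*61 = 28 - 244 = -216)
B(Q, r) = (269 + r)*(285 + Q) (B(Q, r) = (285 + Q)*(269 + r) = (269 + r)*(285 + Q))
(-154170 + u)*(B(t, 393) + V(-192, -355)) = (-154170 + 42066)*((76665 + 269*(-216) + 285*393 - 216*393) + 354) = -112104*((76665 - 58104 + 112005 - 84888) + 354) = -112104*(45678 + 354) = -112104*46032 = -5160371328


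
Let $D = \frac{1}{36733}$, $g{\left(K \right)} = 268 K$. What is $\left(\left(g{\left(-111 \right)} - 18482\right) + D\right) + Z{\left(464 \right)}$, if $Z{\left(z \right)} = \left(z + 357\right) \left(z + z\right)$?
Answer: $\frac{26214799315}{36733} \approx 7.1366 \cdot 10^{5}$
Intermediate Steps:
$D = \frac{1}{36733} \approx 2.7223 \cdot 10^{-5}$
$Z{\left(z \right)} = 2 z \left(357 + z\right)$ ($Z{\left(z \right)} = \left(357 + z\right) 2 z = 2 z \left(357 + z\right)$)
$\left(\left(g{\left(-111 \right)} - 18482\right) + D\right) + Z{\left(464 \right)} = \left(\left(268 \left(-111\right) - 18482\right) + \frac{1}{36733}\right) + 2 \cdot 464 \left(357 + 464\right) = \left(\left(-29748 - 18482\right) + \frac{1}{36733}\right) + 2 \cdot 464 \cdot 821 = \left(-48230 + \frac{1}{36733}\right) + 761888 = - \frac{1771632589}{36733} + 761888 = \frac{26214799315}{36733}$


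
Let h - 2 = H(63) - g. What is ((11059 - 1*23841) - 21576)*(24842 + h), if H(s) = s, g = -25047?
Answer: -1716319532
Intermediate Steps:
h = 25112 (h = 2 + (63 - 1*(-25047)) = 2 + (63 + 25047) = 2 + 25110 = 25112)
((11059 - 1*23841) - 21576)*(24842 + h) = ((11059 - 1*23841) - 21576)*(24842 + 25112) = ((11059 - 23841) - 21576)*49954 = (-12782 - 21576)*49954 = -34358*49954 = -1716319532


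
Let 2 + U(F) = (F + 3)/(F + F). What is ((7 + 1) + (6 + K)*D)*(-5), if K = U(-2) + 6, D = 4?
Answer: -235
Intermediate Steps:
U(F) = -2 + (3 + F)/(2*F) (U(F) = -2 + (F + 3)/(F + F) = -2 + (3 + F)/((2*F)) = -2 + (3 + F)*(1/(2*F)) = -2 + (3 + F)/(2*F))
K = 15/4 (K = (3/2)*(1 - 1*(-2))/(-2) + 6 = (3/2)*(-½)*(1 + 2) + 6 = (3/2)*(-½)*3 + 6 = -9/4 + 6 = 15/4 ≈ 3.7500)
((7 + 1) + (6 + K)*D)*(-5) = ((7 + 1) + (6 + 15/4)*4)*(-5) = (8 + (39/4)*4)*(-5) = (8 + 39)*(-5) = 47*(-5) = -235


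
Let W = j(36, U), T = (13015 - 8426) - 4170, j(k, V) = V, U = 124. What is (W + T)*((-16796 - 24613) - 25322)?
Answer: -36234933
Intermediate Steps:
T = 419 (T = 4589 - 4170 = 419)
W = 124
(W + T)*((-16796 - 24613) - 25322) = (124 + 419)*((-16796 - 24613) - 25322) = 543*(-41409 - 25322) = 543*(-66731) = -36234933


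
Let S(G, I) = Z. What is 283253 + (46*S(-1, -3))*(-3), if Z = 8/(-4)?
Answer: 283529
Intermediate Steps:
Z = -2 (Z = 8*(-1/4) = -2)
S(G, I) = -2
283253 + (46*S(-1, -3))*(-3) = 283253 + (46*(-2))*(-3) = 283253 - 92*(-3) = 283253 + 276 = 283529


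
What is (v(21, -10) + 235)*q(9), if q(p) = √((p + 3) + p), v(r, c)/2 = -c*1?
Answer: 255*√21 ≈ 1168.6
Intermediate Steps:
v(r, c) = -2*c (v(r, c) = 2*(-c*1) = 2*(-c) = -2*c)
q(p) = √(3 + 2*p) (q(p) = √((3 + p) + p) = √(3 + 2*p))
(v(21, -10) + 235)*q(9) = (-2*(-10) + 235)*√(3 + 2*9) = (20 + 235)*√(3 + 18) = 255*√21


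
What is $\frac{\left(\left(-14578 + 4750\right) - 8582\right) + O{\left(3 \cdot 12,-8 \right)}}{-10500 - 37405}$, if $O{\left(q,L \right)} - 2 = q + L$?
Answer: $\frac{3676}{9581} \approx 0.38368$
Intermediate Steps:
$O{\left(q,L \right)} = 2 + L + q$ ($O{\left(q,L \right)} = 2 + \left(q + L\right) = 2 + \left(L + q\right) = 2 + L + q$)
$\frac{\left(\left(-14578 + 4750\right) - 8582\right) + O{\left(3 \cdot 12,-8 \right)}}{-10500 - 37405} = \frac{\left(\left(-14578 + 4750\right) - 8582\right) + \left(2 - 8 + 3 \cdot 12\right)}{-10500 - 37405} = \frac{\left(-9828 - 8582\right) + \left(2 - 8 + 36\right)}{-47905} = \left(-18410 + 30\right) \left(- \frac{1}{47905}\right) = \left(-18380\right) \left(- \frac{1}{47905}\right) = \frac{3676}{9581}$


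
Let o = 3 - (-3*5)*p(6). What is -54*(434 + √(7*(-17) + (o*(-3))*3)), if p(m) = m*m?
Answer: -23436 - 54*I*√5006 ≈ -23436.0 - 3820.7*I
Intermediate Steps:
p(m) = m²
o = 543 (o = 3 - (-3*5)*6² = 3 - (-15)*36 = 3 - 1*(-540) = 3 + 540 = 543)
-54*(434 + √(7*(-17) + (o*(-3))*3)) = -54*(434 + √(7*(-17) + (543*(-3))*3)) = -54*(434 + √(-119 - 1629*3)) = -54*(434 + √(-119 - 4887)) = -54*(434 + √(-5006)) = -54*(434 + I*√5006) = -23436 - 54*I*√5006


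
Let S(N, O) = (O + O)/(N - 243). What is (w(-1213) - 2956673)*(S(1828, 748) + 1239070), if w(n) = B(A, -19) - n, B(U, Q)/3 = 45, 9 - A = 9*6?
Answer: -1160808775869990/317 ≈ -3.6619e+12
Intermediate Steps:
A = -45 (A = 9 - 9*6 = 9 - 1*54 = 9 - 54 = -45)
B(U, Q) = 135 (B(U, Q) = 3*45 = 135)
S(N, O) = 2*O/(-243 + N) (S(N, O) = (2*O)/(-243 + N) = 2*O/(-243 + N))
w(n) = 135 - n
(w(-1213) - 2956673)*(S(1828, 748) + 1239070) = ((135 - 1*(-1213)) - 2956673)*(2*748/(-243 + 1828) + 1239070) = ((135 + 1213) - 2956673)*(2*748/1585 + 1239070) = (1348 - 2956673)*(2*748*(1/1585) + 1239070) = -2955325*(1496/1585 + 1239070) = -2955325*1963927446/1585 = -1160808775869990/317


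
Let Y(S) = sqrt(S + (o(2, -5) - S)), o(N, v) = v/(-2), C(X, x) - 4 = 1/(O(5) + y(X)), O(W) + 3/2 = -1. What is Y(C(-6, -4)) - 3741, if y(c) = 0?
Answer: -3741 + sqrt(10)/2 ≈ -3739.4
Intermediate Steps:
O(W) = -5/2 (O(W) = -3/2 - 1 = -5/2)
C(X, x) = 18/5 (C(X, x) = 4 + 1/(-5/2 + 0) = 4 + 1/(-5/2) = 4 - 2/5 = 18/5)
o(N, v) = -v/2 (o(N, v) = v*(-1/2) = -v/2)
Y(S) = sqrt(10)/2 (Y(S) = sqrt(S + (-1/2*(-5) - S)) = sqrt(S + (5/2 - S)) = sqrt(5/2) = sqrt(10)/2)
Y(C(-6, -4)) - 3741 = sqrt(10)/2 - 3741 = -3741 + sqrt(10)/2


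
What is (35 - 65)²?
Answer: 900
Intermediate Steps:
(35 - 65)² = (-30)² = 900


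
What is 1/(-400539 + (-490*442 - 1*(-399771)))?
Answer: -1/217348 ≈ -4.6009e-6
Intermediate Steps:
1/(-400539 + (-490*442 - 1*(-399771))) = 1/(-400539 + (-216580 + 399771)) = 1/(-400539 + 183191) = 1/(-217348) = -1/217348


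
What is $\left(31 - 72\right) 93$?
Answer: $-3813$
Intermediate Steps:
$\left(31 - 72\right) 93 = \left(-41\right) 93 = -3813$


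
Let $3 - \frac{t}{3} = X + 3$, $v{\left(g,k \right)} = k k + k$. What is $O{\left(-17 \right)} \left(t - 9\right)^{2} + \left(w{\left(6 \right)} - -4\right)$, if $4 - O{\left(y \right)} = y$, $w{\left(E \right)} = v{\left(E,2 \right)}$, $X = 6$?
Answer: $15319$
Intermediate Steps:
$v{\left(g,k \right)} = k + k^{2}$ ($v{\left(g,k \right)} = k^{2} + k = k + k^{2}$)
$w{\left(E \right)} = 6$ ($w{\left(E \right)} = 2 \left(1 + 2\right) = 2 \cdot 3 = 6$)
$O{\left(y \right)} = 4 - y$
$t = -18$ ($t = 9 - 3 \left(6 + 3\right) = 9 - 27 = -18$)
$O{\left(-17 \right)} \left(t - 9\right)^{2} + \left(w{\left(6 \right)} - -4\right) = \left(4 - -17\right) \left(-18 - 9\right)^{2} + \left(6 - -4\right) = \left(4 + 17\right) \left(-27\right)^{2} + \left(6 + 4\right) = 21 \cdot 729 + 10 = 15309 + 10 = 15319$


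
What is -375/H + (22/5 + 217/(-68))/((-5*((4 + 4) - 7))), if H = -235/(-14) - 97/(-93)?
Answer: -839565543/39462100 ≈ -21.275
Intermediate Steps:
H = 23213/1302 (H = -235*(-1/14) - 97*(-1/93) = 235/14 + 97/93 = 23213/1302 ≈ 17.829)
-375/H + (22/5 + 217/(-68))/((-5*((4 + 4) - 7))) = -375/23213/1302 + (22/5 + 217/(-68))/((-5*((4 + 4) - 7))) = -375*1302/23213 + (22*(⅕) + 217*(-1/68))/((-5*(8 - 7))) = -488250/23213 + (22/5 - 217/68)/((-5*1)) = -488250/23213 + (411/340)/(-5) = -488250/23213 + (411/340)*(-⅕) = -488250/23213 - 411/1700 = -839565543/39462100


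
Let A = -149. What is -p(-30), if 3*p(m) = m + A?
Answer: 179/3 ≈ 59.667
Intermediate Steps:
p(m) = -149/3 + m/3 (p(m) = (m - 149)/3 = (-149 + m)/3 = -149/3 + m/3)
-p(-30) = -(-149/3 + (⅓)*(-30)) = -(-149/3 - 10) = -1*(-179/3) = 179/3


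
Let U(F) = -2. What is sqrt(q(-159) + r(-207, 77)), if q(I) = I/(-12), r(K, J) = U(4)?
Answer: 3*sqrt(5)/2 ≈ 3.3541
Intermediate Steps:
r(K, J) = -2
q(I) = -I/12 (q(I) = I*(-1/12) = -I/12)
sqrt(q(-159) + r(-207, 77)) = sqrt(-1/12*(-159) - 2) = sqrt(53/4 - 2) = sqrt(45/4) = 3*sqrt(5)/2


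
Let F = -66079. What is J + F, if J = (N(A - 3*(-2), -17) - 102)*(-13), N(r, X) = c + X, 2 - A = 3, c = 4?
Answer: -64584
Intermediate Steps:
A = -1 (A = 2 - 1*3 = 2 - 3 = -1)
N(r, X) = 4 + X
J = 1495 (J = ((4 - 17) - 102)*(-13) = (-13 - 102)*(-13) = -115*(-13) = 1495)
J + F = 1495 - 66079 = -64584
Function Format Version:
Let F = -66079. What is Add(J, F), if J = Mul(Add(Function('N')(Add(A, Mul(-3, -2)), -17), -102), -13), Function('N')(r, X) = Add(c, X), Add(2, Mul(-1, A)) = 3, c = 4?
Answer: -64584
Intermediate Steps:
A = -1 (A = Add(2, Mul(-1, 3)) = Add(2, -3) = -1)
Function('N')(r, X) = Add(4, X)
J = 1495 (J = Mul(Add(Add(4, -17), -102), -13) = Mul(Add(-13, -102), -13) = Mul(-115, -13) = 1495)
Add(J, F) = Add(1495, -66079) = -64584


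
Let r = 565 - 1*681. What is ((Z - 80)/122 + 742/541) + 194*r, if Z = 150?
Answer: -742590307/33001 ≈ -22502.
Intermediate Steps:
r = -116 (r = 565 - 681 = -116)
((Z - 80)/122 + 742/541) + 194*r = ((150 - 80)/122 + 742/541) + 194*(-116) = (70*(1/122) + 742*(1/541)) - 22504 = (35/61 + 742/541) - 22504 = 64197/33001 - 22504 = -742590307/33001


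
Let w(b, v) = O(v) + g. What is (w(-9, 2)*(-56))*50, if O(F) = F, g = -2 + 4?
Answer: -11200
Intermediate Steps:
g = 2
w(b, v) = 2 + v (w(b, v) = v + 2 = 2 + v)
(w(-9, 2)*(-56))*50 = ((2 + 2)*(-56))*50 = (4*(-56))*50 = -224*50 = -11200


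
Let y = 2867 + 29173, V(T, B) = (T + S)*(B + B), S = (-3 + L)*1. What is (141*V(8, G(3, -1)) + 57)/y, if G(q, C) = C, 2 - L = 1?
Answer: -109/2136 ≈ -0.051030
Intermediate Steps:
L = 1 (L = 2 - 1*1 = 2 - 1 = 1)
S = -2 (S = (-3 + 1)*1 = -2*1 = -2)
V(T, B) = 2*B*(-2 + T) (V(T, B) = (T - 2)*(B + B) = (-2 + T)*(2*B) = 2*B*(-2 + T))
y = 32040
(141*V(8, G(3, -1)) + 57)/y = (141*(2*(-1)*(-2 + 8)) + 57)/32040 = (141*(2*(-1)*6) + 57)*(1/32040) = (141*(-12) + 57)*(1/32040) = (-1692 + 57)*(1/32040) = -1635*1/32040 = -109/2136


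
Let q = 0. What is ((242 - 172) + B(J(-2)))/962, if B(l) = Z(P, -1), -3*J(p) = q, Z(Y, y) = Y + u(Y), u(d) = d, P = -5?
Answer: 30/481 ≈ 0.062370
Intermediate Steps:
Z(Y, y) = 2*Y (Z(Y, y) = Y + Y = 2*Y)
J(p) = 0 (J(p) = -1/3*0 = 0)
B(l) = -10 (B(l) = 2*(-5) = -10)
((242 - 172) + B(J(-2)))/962 = ((242 - 172) - 10)/962 = (70 - 10)*(1/962) = 60*(1/962) = 30/481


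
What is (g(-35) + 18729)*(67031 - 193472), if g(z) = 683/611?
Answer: -1447003700982/611 ≈ -2.3683e+9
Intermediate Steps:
g(z) = 683/611 (g(z) = 683*(1/611) = 683/611)
(g(-35) + 18729)*(67031 - 193472) = (683/611 + 18729)*(67031 - 193472) = (11444102/611)*(-126441) = -1447003700982/611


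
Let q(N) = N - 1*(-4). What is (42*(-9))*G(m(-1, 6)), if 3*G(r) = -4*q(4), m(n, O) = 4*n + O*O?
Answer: 4032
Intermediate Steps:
m(n, O) = O² + 4*n (m(n, O) = 4*n + O² = O² + 4*n)
q(N) = 4 + N (q(N) = N + 4 = 4 + N)
G(r) = -32/3 (G(r) = (-4*(4 + 4))/3 = (-4*8)/3 = (⅓)*(-32) = -32/3)
(42*(-9))*G(m(-1, 6)) = (42*(-9))*(-32/3) = -378*(-32/3) = 4032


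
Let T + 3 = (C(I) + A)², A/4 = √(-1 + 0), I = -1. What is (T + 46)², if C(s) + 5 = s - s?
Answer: 1104 - 4160*I ≈ 1104.0 - 4160.0*I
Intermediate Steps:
A = 4*I (A = 4*√(-1 + 0) = 4*√(-1) = 4*I ≈ 4.0*I)
C(s) = -5 (C(s) = -5 + (s - s) = -5 + 0 = -5)
T = -3 + (-5 + 4*I)² ≈ 6.0 - 40.0*I
(T + 46)² = ((6 - 40*I) + 46)² = (52 - 40*I)²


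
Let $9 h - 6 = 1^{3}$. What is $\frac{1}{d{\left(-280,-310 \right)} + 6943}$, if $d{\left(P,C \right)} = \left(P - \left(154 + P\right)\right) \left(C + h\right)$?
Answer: $\frac{9}{491069} \approx 1.8327 \cdot 10^{-5}$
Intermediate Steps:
$h = \frac{7}{9}$ ($h = \frac{2}{3} + \frac{1^{3}}{9} = \frac{2}{3} + \frac{1}{9} \cdot 1 = \frac{2}{3} + \frac{1}{9} = \frac{7}{9} \approx 0.77778$)
$d{\left(P,C \right)} = - \frac{1078}{9} - 154 C$ ($d{\left(P,C \right)} = \left(P - \left(154 + P\right)\right) \left(C + \frac{7}{9}\right) = - 154 \left(\frac{7}{9} + C\right) = - \frac{1078}{9} - 154 C$)
$\frac{1}{d{\left(-280,-310 \right)} + 6943} = \frac{1}{\left(- \frac{1078}{9} - -47740\right) + 6943} = \frac{1}{\left(- \frac{1078}{9} + 47740\right) + 6943} = \frac{1}{\frac{428582}{9} + 6943} = \frac{1}{\frac{491069}{9}} = \frac{9}{491069}$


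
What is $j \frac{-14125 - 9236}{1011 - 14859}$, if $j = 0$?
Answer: $0$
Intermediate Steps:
$j \frac{-14125 - 9236}{1011 - 14859} = 0 \frac{-14125 - 9236}{1011 - 14859} = 0 \left(- \frac{23361}{-13848}\right) = 0 \left(\left(-23361\right) \left(- \frac{1}{13848}\right)\right) = 0 \cdot \frac{7787}{4616} = 0$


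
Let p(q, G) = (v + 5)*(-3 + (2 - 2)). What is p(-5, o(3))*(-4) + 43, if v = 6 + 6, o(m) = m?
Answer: 247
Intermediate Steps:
v = 12
p(q, G) = -51 (p(q, G) = (12 + 5)*(-3 + (2 - 2)) = 17*(-3 + 0) = 17*(-3) = -51)
p(-5, o(3))*(-4) + 43 = -51*(-4) + 43 = 204 + 43 = 247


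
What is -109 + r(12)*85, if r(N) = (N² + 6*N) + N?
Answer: 19271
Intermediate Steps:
r(N) = N² + 7*N
-109 + r(12)*85 = -109 + (12*(7 + 12))*85 = -109 + (12*19)*85 = -109 + 228*85 = -109 + 19380 = 19271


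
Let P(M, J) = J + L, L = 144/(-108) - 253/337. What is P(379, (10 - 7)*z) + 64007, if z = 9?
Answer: 64736267/1011 ≈ 64032.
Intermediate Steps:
L = -2107/1011 (L = 144*(-1/108) - 253*1/337 = -4/3 - 253/337 = -2107/1011 ≈ -2.0841)
P(M, J) = -2107/1011 + J (P(M, J) = J - 2107/1011 = -2107/1011 + J)
P(379, (10 - 7)*z) + 64007 = (-2107/1011 + (10 - 7)*9) + 64007 = (-2107/1011 + 3*9) + 64007 = (-2107/1011 + 27) + 64007 = 25190/1011 + 64007 = 64736267/1011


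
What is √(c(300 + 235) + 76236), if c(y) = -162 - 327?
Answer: √75747 ≈ 275.22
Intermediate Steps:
c(y) = -489
√(c(300 + 235) + 76236) = √(-489 + 76236) = √75747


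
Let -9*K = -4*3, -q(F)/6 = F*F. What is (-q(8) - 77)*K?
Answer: 1228/3 ≈ 409.33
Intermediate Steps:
q(F) = -6*F² (q(F) = -6*F*F = -6*F²)
K = 4/3 (K = -(-4)*3/9 = -⅑*(-12) = 4/3 ≈ 1.3333)
(-q(8) - 77)*K = (-(-6)*8² - 77)*(4/3) = (-(-6)*64 - 77)*(4/3) = (-1*(-384) - 77)*(4/3) = (384 - 77)*(4/3) = 307*(4/3) = 1228/3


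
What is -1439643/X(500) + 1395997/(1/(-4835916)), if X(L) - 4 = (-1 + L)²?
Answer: -1681013887457328903/249005 ≈ -6.7509e+12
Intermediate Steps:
X(L) = 4 + (-1 + L)²
-1439643/X(500) + 1395997/(1/(-4835916)) = -1439643/(4 + (-1 + 500)²) + 1395997/(1/(-4835916)) = -1439643/(4 + 499²) + 1395997/(-1/4835916) = -1439643/(4 + 249001) + 1395997*(-4835916) = -1439643/249005 - 6750924228252 = -1681013887457328903/249005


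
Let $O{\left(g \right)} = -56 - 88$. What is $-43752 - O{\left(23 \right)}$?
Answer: $-43608$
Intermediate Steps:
$O{\left(g \right)} = -144$ ($O{\left(g \right)} = -56 - 88 = -144$)
$-43752 - O{\left(23 \right)} = -43752 - -144 = -43752 + 144 = -43608$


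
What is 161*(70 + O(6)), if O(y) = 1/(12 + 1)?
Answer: 146671/13 ≈ 11282.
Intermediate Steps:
O(y) = 1/13
161*(70 + O(6)) = 161*(70 + 1/13) = 161*(911/13) = 146671/13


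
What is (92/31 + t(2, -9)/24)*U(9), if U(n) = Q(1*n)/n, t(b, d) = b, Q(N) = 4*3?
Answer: 1135/279 ≈ 4.0681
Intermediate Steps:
Q(N) = 12
U(n) = 12/n
(92/31 + t(2, -9)/24)*U(9) = (92/31 + 2/24)*(12/9) = (92*(1/31) + 2*(1/24))*(12*(⅑)) = (92/31 + 1/12)*(4/3) = (1135/372)*(4/3) = 1135/279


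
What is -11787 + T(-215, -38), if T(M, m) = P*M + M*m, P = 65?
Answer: -17592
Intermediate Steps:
T(M, m) = 65*M + M*m
-11787 + T(-215, -38) = -11787 - 215*(65 - 38) = -11787 - 215*27 = -11787 - 5805 = -17592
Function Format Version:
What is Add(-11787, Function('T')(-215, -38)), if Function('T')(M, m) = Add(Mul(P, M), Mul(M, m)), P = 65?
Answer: -17592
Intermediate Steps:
Function('T')(M, m) = Add(Mul(65, M), Mul(M, m))
Add(-11787, Function('T')(-215, -38)) = Add(-11787, Mul(-215, Add(65, -38))) = Add(-11787, Mul(-215, 27)) = Add(-11787, -5805) = -17592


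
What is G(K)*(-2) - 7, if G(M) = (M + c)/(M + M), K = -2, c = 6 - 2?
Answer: -6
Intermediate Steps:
c = 4
G(M) = (4 + M)/(2*M) (G(M) = (M + 4)/(M + M) = (4 + M)/((2*M)) = (4 + M)*(1/(2*M)) = (4 + M)/(2*M))
G(K)*(-2) - 7 = ((½)*(4 - 2)/(-2))*(-2) - 7 = ((½)*(-½)*2)*(-2) - 7 = -½*(-2) - 7 = 1 - 7 = -6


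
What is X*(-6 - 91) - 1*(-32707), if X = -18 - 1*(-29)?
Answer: 31640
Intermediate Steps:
X = 11 (X = -18 + 29 = 11)
X*(-6 - 91) - 1*(-32707) = 11*(-6 - 91) - 1*(-32707) = 11*(-97) + 32707 = -1067 + 32707 = 31640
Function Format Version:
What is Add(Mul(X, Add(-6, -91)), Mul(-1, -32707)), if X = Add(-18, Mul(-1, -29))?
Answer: 31640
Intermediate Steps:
X = 11 (X = Add(-18, 29) = 11)
Add(Mul(X, Add(-6, -91)), Mul(-1, -32707)) = Add(Mul(11, Add(-6, -91)), Mul(-1, -32707)) = Add(Mul(11, -97), 32707) = Add(-1067, 32707) = 31640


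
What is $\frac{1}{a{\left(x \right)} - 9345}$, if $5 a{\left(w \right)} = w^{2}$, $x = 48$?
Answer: $- \frac{5}{44421} \approx -0.00011256$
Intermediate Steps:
$a{\left(w \right)} = \frac{w^{2}}{5}$
$\frac{1}{a{\left(x \right)} - 9345} = \frac{1}{\frac{48^{2}}{5} - 9345} = \frac{1}{\frac{1}{5} \cdot 2304 - 9345} = \frac{1}{\frac{2304}{5} - 9345} = \frac{1}{- \frac{44421}{5}} = - \frac{5}{44421}$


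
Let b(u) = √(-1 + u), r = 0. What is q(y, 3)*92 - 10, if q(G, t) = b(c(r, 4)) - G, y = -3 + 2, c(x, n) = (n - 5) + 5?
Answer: 82 + 92*√3 ≈ 241.35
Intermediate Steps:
c(x, n) = n (c(x, n) = (-5 + n) + 5 = n)
y = -1
q(G, t) = √3 - G (q(G, t) = √(-1 + 4) - G = √3 - G)
q(y, 3)*92 - 10 = (√3 - 1*(-1))*92 - 10 = (√3 + 1)*92 - 10 = (1 + √3)*92 - 10 = (92 + 92*√3) - 10 = 82 + 92*√3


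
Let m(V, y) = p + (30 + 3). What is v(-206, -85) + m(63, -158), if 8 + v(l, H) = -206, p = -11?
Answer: -192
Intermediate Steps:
v(l, H) = -214 (v(l, H) = -8 - 206 = -214)
m(V, y) = 22 (m(V, y) = -11 + (30 + 3) = -11 + 33 = 22)
v(-206, -85) + m(63, -158) = -214 + 22 = -192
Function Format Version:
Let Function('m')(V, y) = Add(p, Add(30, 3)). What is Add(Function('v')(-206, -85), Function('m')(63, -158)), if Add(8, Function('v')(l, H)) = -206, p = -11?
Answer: -192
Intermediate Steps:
Function('v')(l, H) = -214 (Function('v')(l, H) = Add(-8, -206) = -214)
Function('m')(V, y) = 22 (Function('m')(V, y) = Add(-11, Add(30, 3)) = Add(-11, 33) = 22)
Add(Function('v')(-206, -85), Function('m')(63, -158)) = Add(-214, 22) = -192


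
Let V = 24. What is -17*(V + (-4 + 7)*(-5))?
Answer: -153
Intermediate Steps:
-17*(V + (-4 + 7)*(-5)) = -17*(24 + (-4 + 7)*(-5)) = -17*(24 + 3*(-5)) = -17*(24 - 15) = -17*9 = -153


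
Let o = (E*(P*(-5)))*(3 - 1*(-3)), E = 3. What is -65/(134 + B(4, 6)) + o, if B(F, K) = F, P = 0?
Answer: -65/138 ≈ -0.47101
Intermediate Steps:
o = 0 (o = (3*(0*(-5)))*(3 - 1*(-3)) = (3*0)*(3 + 3) = 0*6 = 0)
-65/(134 + B(4, 6)) + o = -65/(134 + 4) + 0 = -65/138 + 0 = -65/138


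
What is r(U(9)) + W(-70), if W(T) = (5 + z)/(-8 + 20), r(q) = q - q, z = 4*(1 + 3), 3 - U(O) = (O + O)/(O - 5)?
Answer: 7/4 ≈ 1.7500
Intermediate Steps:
U(O) = 3 - 2*O/(-5 + O) (U(O) = 3 - (O + O)/(O - 5) = 3 - 2*O/(-5 + O))
z = 16 (z = 4*4 = 16)
r(q) = 0
W(T) = 7/4 (W(T) = (5 + 16)/(-8 + 20) = 21/12 = 21*(1/12) = 7/4)
r(U(9)) + W(-70) = 0 + 7/4 = 7/4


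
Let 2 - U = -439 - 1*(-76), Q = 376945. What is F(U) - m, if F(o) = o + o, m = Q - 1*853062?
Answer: 476847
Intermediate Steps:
U = 365 (U = 2 - (-439 - 1*(-76)) = 2 - (-439 + 76) = 2 - 1*(-363) = 2 + 363 = 365)
m = -476117 (m = 376945 - 1*853062 = 376945 - 853062 = -476117)
F(o) = 2*o
F(U) - m = 2*365 - 1*(-476117) = 730 + 476117 = 476847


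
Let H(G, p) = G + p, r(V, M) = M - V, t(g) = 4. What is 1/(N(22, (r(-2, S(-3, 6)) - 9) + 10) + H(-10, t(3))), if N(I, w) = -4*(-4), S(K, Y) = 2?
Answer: 1/10 ≈ 0.10000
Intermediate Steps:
N(I, w) = 16
1/(N(22, (r(-2, S(-3, 6)) - 9) + 10) + H(-10, t(3))) = 1/(16 + (-10 + 4)) = 1/(16 - 6) = 1/10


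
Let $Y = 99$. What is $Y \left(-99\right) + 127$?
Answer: $-9674$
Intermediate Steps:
$Y \left(-99\right) + 127 = 99 \left(-99\right) + 127 = -9801 + 127 = -9674$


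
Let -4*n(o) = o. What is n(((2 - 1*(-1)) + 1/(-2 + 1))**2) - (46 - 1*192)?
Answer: 145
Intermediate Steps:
n(o) = -o/4
n(((2 - 1*(-1)) + 1/(-2 + 1))**2) - (46 - 1*192) = -((2 - 1*(-1)) + 1/(-2 + 1))**2/4 - (46 - 1*192) = -((2 + 1) + 1/(-1))**2/4 - (46 - 192) = -(3 - 1)**2/4 - 1*(-146) = -1/4*2**2 + 146 = -1/4*4 + 146 = -1 + 146 = 145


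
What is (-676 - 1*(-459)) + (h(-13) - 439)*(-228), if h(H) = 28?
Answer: 93491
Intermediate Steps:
(-676 - 1*(-459)) + (h(-13) - 439)*(-228) = (-676 - 1*(-459)) + (28 - 439)*(-228) = (-676 + 459) - 411*(-228) = -217 + 93708 = 93491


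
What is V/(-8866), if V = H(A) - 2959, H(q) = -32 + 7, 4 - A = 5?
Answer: 1492/4433 ≈ 0.33657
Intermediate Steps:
A = -1 (A = 4 - 1*5 = 4 - 5 = -1)
H(q) = -25
V = -2984 (V = -25 - 2959 = -2984)
V/(-8866) = -2984/(-8866) = -2984*(-1/8866) = 1492/4433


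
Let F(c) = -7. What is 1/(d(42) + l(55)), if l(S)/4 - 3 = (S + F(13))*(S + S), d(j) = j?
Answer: 1/21174 ≈ 4.7228e-5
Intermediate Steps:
l(S) = 12 + 8*S*(-7 + S) (l(S) = 12 + 4*((S - 7)*(S + S)) = 12 + 4*((-7 + S)*(2*S)) = 12 + 4*(2*S*(-7 + S)) = 12 + 8*S*(-7 + S))
1/(d(42) + l(55)) = 1/(42 + (12 - 56*55 + 8*55²)) = 1/(42 + (12 - 3080 + 8*3025)) = 1/(42 + (12 - 3080 + 24200)) = 1/(42 + 21132) = 1/21174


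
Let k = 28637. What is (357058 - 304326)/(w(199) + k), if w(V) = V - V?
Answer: 52732/28637 ≈ 1.8414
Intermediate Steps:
w(V) = 0
(357058 - 304326)/(w(199) + k) = (357058 - 304326)/(0 + 28637) = 52732/28637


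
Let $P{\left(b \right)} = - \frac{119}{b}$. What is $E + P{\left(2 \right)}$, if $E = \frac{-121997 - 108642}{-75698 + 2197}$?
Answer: $- \frac{8285341}{147002} \approx -56.362$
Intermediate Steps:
$E = \frac{230639}{73501}$ ($E = \frac{-121997 - 108642}{-73501} = \left(-121997 - 108642\right) \left(- \frac{1}{73501}\right) = \left(-230639\right) \left(- \frac{1}{73501}\right) = \frac{230639}{73501} \approx 3.1379$)
$E + P{\left(2 \right)} = \frac{230639}{73501} - \frac{119}{2} = - \frac{8285341}{147002}$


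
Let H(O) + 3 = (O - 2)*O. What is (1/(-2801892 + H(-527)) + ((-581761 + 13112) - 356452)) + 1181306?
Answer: 646433909959/2523112 ≈ 2.5621e+5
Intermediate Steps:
H(O) = -3 + O*(-2 + O) (H(O) = -3 + (O - 2)*O = -3 + (-2 + O)*O = -3 + O*(-2 + O))
(1/(-2801892 + H(-527)) + ((-581761 + 13112) - 356452)) + 1181306 = (1/(-2801892 + (-3 + (-527)**2 - 2*(-527))) + ((-581761 + 13112) - 356452)) + 1181306 = (1/(-2801892 + (-3 + 277729 + 1054)) + (-568649 - 356452)) + 1181306 = (1/(-2801892 + 278780) - 925101) + 1181306 = (1/(-2523112) - 925101) + 1181306 = (-1/2523112 - 925101) + 1181306 = -2334133434313/2523112 + 1181306 = 646433909959/2523112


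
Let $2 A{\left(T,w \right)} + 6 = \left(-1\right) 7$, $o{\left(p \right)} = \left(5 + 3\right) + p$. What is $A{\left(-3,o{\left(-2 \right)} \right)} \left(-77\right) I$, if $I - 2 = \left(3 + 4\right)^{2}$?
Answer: $\frac{51051}{2} \approx 25526.0$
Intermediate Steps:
$o{\left(p \right)} = 8 + p$
$A{\left(T,w \right)} = - \frac{13}{2}$ ($A{\left(T,w \right)} = -3 + \frac{\left(-1\right) 7}{2} = -3 + \frac{1}{2} \left(-7\right) = -3 - \frac{7}{2} = - \frac{13}{2}$)
$I = 51$ ($I = 2 + \left(3 + 4\right)^{2} = 2 + 7^{2} = 2 + 49 = 51$)
$A{\left(-3,o{\left(-2 \right)} \right)} \left(-77\right) I = \left(- \frac{13}{2}\right) \left(-77\right) 51 = \frac{1001}{2} \cdot 51 = \frac{51051}{2}$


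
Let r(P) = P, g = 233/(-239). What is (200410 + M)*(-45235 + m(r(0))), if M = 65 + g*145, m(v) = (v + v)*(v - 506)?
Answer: -2165840038900/239 ≈ -9.0621e+9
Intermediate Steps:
g = -233/239 (g = 233*(-1/239) = -233/239 ≈ -0.97490)
m(v) = 2*v*(-506 + v) (m(v) = (2*v)*(-506 + v) = 2*v*(-506 + v))
M = -18250/239 (M = 65 - 233/239*145 = 65 - 33785/239 = -18250/239 ≈ -76.360)
(200410 + M)*(-45235 + m(r(0))) = (200410 - 18250/239)*(-45235 + 2*0*(-506 + 0)) = 47879740*(-45235 + 2*0*(-506))/239 = 47879740*(-45235 + 0)/239 = (47879740/239)*(-45235) = -2165840038900/239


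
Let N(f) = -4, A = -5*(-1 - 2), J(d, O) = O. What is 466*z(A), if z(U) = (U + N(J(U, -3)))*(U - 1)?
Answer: 71764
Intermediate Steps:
A = 15 (A = -5*(-3) = 15)
z(U) = (-1 + U)*(-4 + U) (z(U) = (U - 4)*(U - 1) = (-4 + U)*(-1 + U) = (-1 + U)*(-4 + U))
466*z(A) = 466*(4 + 15² - 5*15) = 466*(4 + 225 - 75) = 466*154 = 71764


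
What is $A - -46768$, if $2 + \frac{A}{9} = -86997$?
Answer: $-736223$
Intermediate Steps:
$A = -782991$ ($A = -18 + 9 \left(-86997\right) = -18 - 782973 = -782991$)
$A - -46768 = -782991 - -46768 = -782991 + 46768 = -736223$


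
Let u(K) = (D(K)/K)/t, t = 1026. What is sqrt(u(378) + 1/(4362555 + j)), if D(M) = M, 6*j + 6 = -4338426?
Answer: sqrt(18647543831118)/138300354 ≈ 0.031224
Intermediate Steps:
j = -723072 (j = -1 + (1/6)*(-4338426) = -1 - 723071 = -723072)
u(K) = 1/1026 (u(K) = (K/K)/1026 = 1*(1/1026) = 1/1026)
sqrt(u(378) + 1/(4362555 + j)) = sqrt(1/1026 + 1/(4362555 - 723072)) = sqrt(1/1026 + 1/3639483) = sqrt(404501/414901062) = sqrt(18647543831118)/138300354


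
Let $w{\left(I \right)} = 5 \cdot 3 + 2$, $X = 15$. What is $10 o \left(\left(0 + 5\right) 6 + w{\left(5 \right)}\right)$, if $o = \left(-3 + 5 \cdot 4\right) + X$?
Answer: $15040$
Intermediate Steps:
$w{\left(I \right)} = 17$ ($w{\left(I \right)} = 15 + 2 = 17$)
$o = 32$ ($o = \left(-3 + 5 \cdot 4\right) + 15 = \left(-3 + 20\right) + 15 = 17 + 15 = 32$)
$10 o \left(\left(0 + 5\right) 6 + w{\left(5 \right)}\right) = 10 \cdot 32 \left(\left(0 + 5\right) 6 + 17\right) = 320 \left(5 \cdot 6 + 17\right) = 320 \left(30 + 17\right) = 320 \cdot 47 = 15040$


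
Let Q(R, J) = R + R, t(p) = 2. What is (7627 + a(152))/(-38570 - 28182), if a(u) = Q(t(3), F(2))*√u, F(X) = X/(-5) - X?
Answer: -7627/66752 - √38/8344 ≈ -0.11500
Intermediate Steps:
F(X) = -6*X/5 (F(X) = X*(-⅕) - X = -X/5 - X = -6*X/5)
Q(R, J) = 2*R
a(u) = 4*√u (a(u) = (2*2)*√u = 4*√u)
(7627 + a(152))/(-38570 - 28182) = (7627 + 4*√152)/(-38570 - 28182) = (7627 + 4*(2*√38))/(-66752) = (7627 + 8*√38)*(-1/66752) = -7627/66752 - √38/8344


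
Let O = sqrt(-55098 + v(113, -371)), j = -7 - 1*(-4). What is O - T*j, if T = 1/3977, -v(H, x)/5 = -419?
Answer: 3/3977 + I*sqrt(53003) ≈ 0.00075434 + 230.22*I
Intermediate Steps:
v(H, x) = 2095 (v(H, x) = -5*(-419) = 2095)
j = -3 (j = -7 + 4 = -3)
T = 1/3977 ≈ 0.00025145
O = I*sqrt(53003) (O = sqrt(-55098 + 2095) = sqrt(-53003) = I*sqrt(53003) ≈ 230.22*I)
O - T*j = I*sqrt(53003) - (-3)/3977 = I*sqrt(53003) - 1*(-3/3977) = I*sqrt(53003) + 3/3977 = 3/3977 + I*sqrt(53003)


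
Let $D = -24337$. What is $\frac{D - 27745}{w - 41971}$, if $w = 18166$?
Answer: $\frac{52082}{23805} \approx 2.1879$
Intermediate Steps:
$\frac{D - 27745}{w - 41971} = \frac{-24337 - 27745}{18166 - 41971} = - \frac{52082}{-23805} = \left(-52082\right) \left(- \frac{1}{23805}\right) = \frac{52082}{23805}$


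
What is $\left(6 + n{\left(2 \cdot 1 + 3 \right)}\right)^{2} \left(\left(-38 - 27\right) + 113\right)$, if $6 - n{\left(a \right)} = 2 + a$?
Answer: $1200$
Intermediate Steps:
$n{\left(a \right)} = 4 - a$ ($n{\left(a \right)} = 6 - \left(2 + a\right) = 4 - a$)
$\left(6 + n{\left(2 \cdot 1 + 3 \right)}\right)^{2} \left(\left(-38 - 27\right) + 113\right) = \left(6 + \left(4 - \left(2 \cdot 1 + 3\right)\right)\right)^{2} \left(\left(-38 - 27\right) + 113\right) = \left(6 + \left(4 - \left(2 + 3\right)\right)\right)^{2} \left(-65 + 113\right) = \left(6 + \left(4 - 5\right)\right)^{2} \cdot 48 = \left(6 - 1\right)^{2} \cdot 48 = 5^{2} \cdot 48 = 25 \cdot 48 = 1200$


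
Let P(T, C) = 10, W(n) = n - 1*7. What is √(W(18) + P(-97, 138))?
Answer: √21 ≈ 4.5826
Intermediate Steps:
W(n) = -7 + n (W(n) = n - 7 = -7 + n)
√(W(18) + P(-97, 138)) = √((-7 + 18) + 10) = √(11 + 10) = √21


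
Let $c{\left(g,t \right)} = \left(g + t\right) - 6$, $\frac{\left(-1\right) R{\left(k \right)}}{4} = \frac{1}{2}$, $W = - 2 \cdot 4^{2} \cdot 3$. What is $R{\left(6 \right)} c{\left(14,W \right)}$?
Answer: $176$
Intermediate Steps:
$W = -96$ ($W = \left(-2\right) 16 \cdot 3 = \left(-32\right) 3 = -96$)
$R{\left(k \right)} = -2$ ($R{\left(k \right)} = - \frac{4}{2} = \left(-4\right) \frac{1}{2} = -2$)
$c{\left(g,t \right)} = -6 + g + t$
$R{\left(6 \right)} c{\left(14,W \right)} = - 2 \left(-6 + 14 - 96\right) = \left(-2\right) \left(-88\right) = 176$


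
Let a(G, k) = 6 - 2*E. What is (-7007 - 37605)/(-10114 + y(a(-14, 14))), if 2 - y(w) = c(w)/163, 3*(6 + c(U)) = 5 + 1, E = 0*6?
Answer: 1817939/412063 ≈ 4.4118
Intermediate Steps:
E = 0
c(U) = -4 (c(U) = -6 + (5 + 1)/3 = -6 + (⅓)*6 = -6 + 2 = -4)
a(G, k) = 6 (a(G, k) = 6 - 2*0 = 6 + 0 = 6)
y(w) = 330/163 (y(w) = 2 - (-4)/163 = 2 - 1*(-4/163) = 2 + 4/163 = 330/163)
(-7007 - 37605)/(-10114 + y(a(-14, 14))) = (-7007 - 37605)/(-10114 + 330/163) = -44612/(-1648252/163) = -44612*(-163/1648252) = 1817939/412063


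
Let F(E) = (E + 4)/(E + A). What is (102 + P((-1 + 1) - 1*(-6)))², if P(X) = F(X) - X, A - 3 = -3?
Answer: 85849/9 ≈ 9538.8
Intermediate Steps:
A = 0 (A = 3 - 3 = 0)
F(E) = (4 + E)/E (F(E) = (E + 4)/(E + 0) = (4 + E)/E)
P(X) = -X + (4 + X)/X (P(X) = (4 + X)/X - X = -X + (4 + X)/X)
(102 + P((-1 + 1) - 1*(-6)))² = (102 + (1 - ((-1 + 1) - 1*(-6)) + 4/((-1 + 1) - 1*(-6))))² = (102 + (1 - (0 + 6) + 4/(0 + 6)))² = (102 + (1 - 1*6 + 4/6))² = (102 + (1 - 6 + 4*(⅙)))² = (102 + (1 - 6 + ⅔))² = (102 - 13/3)² = (293/3)² = 85849/9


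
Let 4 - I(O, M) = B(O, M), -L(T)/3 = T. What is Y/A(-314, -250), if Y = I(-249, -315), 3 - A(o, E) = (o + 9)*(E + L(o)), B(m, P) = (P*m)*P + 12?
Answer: 24707017/211063 ≈ 117.06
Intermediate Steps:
L(T) = -3*T
B(m, P) = 12 + m*P**2 (B(m, P) = m*P**2 + 12 = 12 + m*P**2)
I(O, M) = -8 - O*M**2 (I(O, M) = 4 - (12 + O*M**2) = 4 + (-12 - O*M**2) = -8 - O*M**2)
A(o, E) = 3 - (9 + o)*(E - 3*o) (A(o, E) = 3 - (o + 9)*(E - 3*o) = 3 - (9 + o)*(E - 3*o))
Y = 24707017 (Y = -8 - 1*(-249)*(-315)**2 = -8 - 1*(-249)*99225 = -8 + 24707025 = 24707017)
Y/A(-314, -250) = 24707017/(3 - 9*(-250) + 3*(-314)**2 + 27*(-314) - 1*(-250)*(-314)) = 24707017/(3 + 2250 + 3*98596 - 8478 - 78500) = 24707017/(3 + 2250 + 295788 - 8478 - 78500) = 24707017/211063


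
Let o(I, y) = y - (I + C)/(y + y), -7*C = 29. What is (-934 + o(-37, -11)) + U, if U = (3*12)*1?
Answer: -70137/77 ≈ -910.87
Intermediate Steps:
C = -29/7 (C = -1/7*29 = -29/7 ≈ -4.1429)
o(I, y) = y - (-29/7 + I)/(2*y) (o(I, y) = y - (I - 29/7)/(y + y) = y - (-29/7 + I)/(2*y))
U = 36 (U = 36*1 = 36)
(-934 + o(-37, -11)) + U = (-934 + (29/14 + (-11)**2 - 1/2*(-37))/(-11)) + 36 = (-934 - (29/14 + 121 + 37/2)/11) + 36 = (-934 - 1/11*991/7) + 36 = (-934 - 991/77) + 36 = -72909/77 + 36 = -70137/77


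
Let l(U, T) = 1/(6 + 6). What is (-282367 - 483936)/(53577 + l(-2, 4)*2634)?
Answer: -1532606/107593 ≈ -14.244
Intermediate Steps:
l(U, T) = 1/12
(-282367 - 483936)/(53577 + l(-2, 4)*2634) = (-282367 - 483936)/(53577 + (1/12)*2634) = -766303/(53577 + 439/2) = -766303/107593/2 = -766303*2/107593 = -1532606/107593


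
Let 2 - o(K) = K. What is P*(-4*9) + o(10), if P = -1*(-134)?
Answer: -4832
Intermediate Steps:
o(K) = 2 - K
P = 134
P*(-4*9) + o(10) = 134*(-4*9) + (2 - 1*10) = 134*(-36) + (2 - 10) = -4824 - 8 = -4832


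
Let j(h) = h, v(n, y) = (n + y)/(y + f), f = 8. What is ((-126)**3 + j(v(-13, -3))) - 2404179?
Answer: -22022791/5 ≈ -4.4046e+6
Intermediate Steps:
v(n, y) = (n + y)/(8 + y) (v(n, y) = (n + y)/(y + 8) = (n + y)/(8 + y))
((-126)**3 + j(v(-13, -3))) - 2404179 = ((-126)**3 + (-13 - 3)/(8 - 3)) - 2404179 = (-2000376 - 16/5) - 2404179 = -10001896/5 - 2404179 = -22022791/5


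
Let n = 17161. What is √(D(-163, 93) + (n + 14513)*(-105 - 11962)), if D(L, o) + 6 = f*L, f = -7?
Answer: I*√382209023 ≈ 19550.0*I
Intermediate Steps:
D(L, o) = -6 - 7*L
√(D(-163, 93) + (n + 14513)*(-105 - 11962)) = √((-6 - 7*(-163)) + (17161 + 14513)*(-105 - 11962)) = √((-6 + 1141) + 31674*(-12067)) = √(1135 - 382210158) = √(-382209023) = I*√382209023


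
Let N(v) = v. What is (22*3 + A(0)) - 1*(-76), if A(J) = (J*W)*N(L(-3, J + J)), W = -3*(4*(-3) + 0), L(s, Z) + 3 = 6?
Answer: 142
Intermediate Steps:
L(s, Z) = 3 (L(s, Z) = -3 + 6 = 3)
W = 36 (W = -3*(-12 + 0) = -3*(-12) = 36)
A(J) = 108*J (A(J) = (J*36)*3 = (36*J)*3 = 108*J)
(22*3 + A(0)) - 1*(-76) = (22*3 + 108*0) - 1*(-76) = (66 + 0) + 76 = 66 + 76 = 142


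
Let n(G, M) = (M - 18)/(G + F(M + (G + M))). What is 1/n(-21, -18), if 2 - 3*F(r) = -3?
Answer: 29/54 ≈ 0.53704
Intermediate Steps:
F(r) = 5/3 (F(r) = ⅔ - ⅓*(-3) = ⅔ + 1 = 5/3)
n(G, M) = (-18 + M)/(5/3 + G) (n(G, M) = (M - 18)/(G + 5/3) = (-18 + M)/(5/3 + G))
1/n(-21, -18) = 1/(3*(-18 - 18)/(5 + 3*(-21))) = 1/(3*(-36)/(5 - 63)) = 1/(3*(-36)/(-58)) = 1/(3*(-1/58)*(-36)) = 1/(54/29) = 29/54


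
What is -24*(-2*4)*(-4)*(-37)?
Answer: 28416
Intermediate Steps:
-24*(-2*4)*(-4)*(-37) = -(-192)*(-4)*(-37) = -24*32*(-37) = -768*(-37) = 28416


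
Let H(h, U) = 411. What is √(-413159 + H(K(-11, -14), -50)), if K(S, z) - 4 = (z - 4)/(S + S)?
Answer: 2*I*√103187 ≈ 642.46*I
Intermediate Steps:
K(S, z) = 4 + (-4 + z)/(2*S) (K(S, z) = 4 + (z - 4)/(S + S) = 4 + (-4 + z)/((2*S)) = 4 + (-4 + z)*(1/(2*S)) = 4 + (-4 + z)/(2*S))
√(-413159 + H(K(-11, -14), -50)) = √(-413159 + 411) = √(-412748) = 2*I*√103187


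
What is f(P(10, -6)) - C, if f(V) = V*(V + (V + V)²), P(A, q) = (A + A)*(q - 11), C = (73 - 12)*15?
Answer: -157101315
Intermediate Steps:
C = 915 (C = 61*15 = 915)
P(A, q) = 2*A*(-11 + q) (P(A, q) = (2*A)*(-11 + q) = 2*A*(-11 + q))
f(V) = V*(V + 4*V²) (f(V) = V*(V + (2*V)²) = V*(V + 4*V²))
f(P(10, -6)) - C = (2*10*(-11 - 6))²*(1 + 4*(2*10*(-11 - 6))) - 1*915 = (2*10*(-17))²*(1 + 4*(2*10*(-17))) - 915 = (-340)²*(1 + 4*(-340)) - 915 = 115600*(1 - 1360) - 915 = 115600*(-1359) - 915 = -157100400 - 915 = -157101315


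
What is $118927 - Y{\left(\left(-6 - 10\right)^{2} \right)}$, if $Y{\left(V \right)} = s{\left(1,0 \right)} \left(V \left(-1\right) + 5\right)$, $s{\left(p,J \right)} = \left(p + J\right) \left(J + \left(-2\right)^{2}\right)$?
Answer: $119931$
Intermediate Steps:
$s{\left(p,J \right)} = \left(4 + J\right) \left(J + p\right)$ ($s{\left(p,J \right)} = \left(J + p\right) \left(J + 4\right) = \left(J + p\right) \left(4 + J\right) = \left(4 + J\right) \left(J + p\right)$)
$Y{\left(V \right)} = 20 - 4 V$ ($Y{\left(V \right)} = \left(0^{2} + 4 \cdot 0 + 4 \cdot 1 + 0 \cdot 1\right) \left(V \left(-1\right) + 5\right) = \left(0 + 0 + 4 + 0\right) \left(- V + 5\right) = 4 \left(5 - V\right) = 20 - 4 V$)
$118927 - Y{\left(\left(-6 - 10\right)^{2} \right)} = 118927 - \left(20 - 4 \left(-6 - 10\right)^{2}\right) = 118927 - \left(20 - 4 \left(-16\right)^{2}\right) = 118927 - \left(20 - 1024\right) = 118927 - -1004 = 118927 + 1004 = 119931$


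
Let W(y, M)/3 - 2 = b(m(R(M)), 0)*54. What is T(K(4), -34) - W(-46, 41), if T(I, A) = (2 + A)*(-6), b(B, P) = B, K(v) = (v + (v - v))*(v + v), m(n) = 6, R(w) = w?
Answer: -786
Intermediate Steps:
K(v) = 2*v² (K(v) = (v + 0)*(2*v) = v*(2*v) = 2*v²)
W(y, M) = 978 (W(y, M) = 6 + 3*(6*54) = 6 + 3*324 = 6 + 972 = 978)
T(I, A) = -12 - 6*A
T(K(4), -34) - W(-46, 41) = (-12 - 6*(-34)) - 1*978 = (-12 + 204) - 978 = 192 - 978 = -786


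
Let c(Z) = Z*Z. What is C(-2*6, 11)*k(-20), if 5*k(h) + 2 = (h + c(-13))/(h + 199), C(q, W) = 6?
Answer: -1254/895 ≈ -1.4011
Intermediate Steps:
c(Z) = Z²
k(h) = -⅖ + (169 + h)/(5*(199 + h)) (k(h) = -⅖ + ((h + (-13)²)/(h + 199))/5 = -⅖ + ((h + 169)/(199 + h))/5 = -⅖ + ((169 + h)/(199 + h))/5 = -⅖ + (169 + h)/(5*(199 + h)))
C(-2*6, 11)*k(-20) = 6*((-229 - 1*(-20))/(5*(199 - 20))) = 6*((⅕)*(-229 + 20)/179) = 6*((⅕)*(1/179)*(-209)) = 6*(-209/895) = -1254/895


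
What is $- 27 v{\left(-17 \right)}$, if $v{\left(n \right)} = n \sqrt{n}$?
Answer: $459 i \sqrt{17} \approx 1892.5 i$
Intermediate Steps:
$v{\left(n \right)} = n^{\frac{3}{2}}$
$- 27 v{\left(-17 \right)} = - 27 \left(-17\right)^{\frac{3}{2}} = - 27 \left(- 17 i \sqrt{17}\right) = 459 i \sqrt{17}$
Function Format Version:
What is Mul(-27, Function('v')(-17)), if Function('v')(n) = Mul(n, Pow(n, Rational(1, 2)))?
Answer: Mul(459, I, Pow(17, Rational(1, 2))) ≈ Mul(1892.5, I)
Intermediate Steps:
Function('v')(n) = Pow(n, Rational(3, 2))
Mul(-27, Function('v')(-17)) = Mul(-27, Pow(-17, Rational(3, 2))) = Mul(-27, Mul(-17, I, Pow(17, Rational(1, 2)))) = Mul(459, I, Pow(17, Rational(1, 2)))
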